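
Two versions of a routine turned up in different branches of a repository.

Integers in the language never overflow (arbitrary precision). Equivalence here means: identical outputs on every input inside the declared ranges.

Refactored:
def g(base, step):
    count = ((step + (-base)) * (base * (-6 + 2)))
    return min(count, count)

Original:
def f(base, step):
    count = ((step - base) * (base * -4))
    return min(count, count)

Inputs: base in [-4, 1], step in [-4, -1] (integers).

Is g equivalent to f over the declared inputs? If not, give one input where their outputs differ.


Changes here: arithmetic usage differs; also constant usage differs; the full 24-point sweep finds no disagreement.
verdict: equivalent


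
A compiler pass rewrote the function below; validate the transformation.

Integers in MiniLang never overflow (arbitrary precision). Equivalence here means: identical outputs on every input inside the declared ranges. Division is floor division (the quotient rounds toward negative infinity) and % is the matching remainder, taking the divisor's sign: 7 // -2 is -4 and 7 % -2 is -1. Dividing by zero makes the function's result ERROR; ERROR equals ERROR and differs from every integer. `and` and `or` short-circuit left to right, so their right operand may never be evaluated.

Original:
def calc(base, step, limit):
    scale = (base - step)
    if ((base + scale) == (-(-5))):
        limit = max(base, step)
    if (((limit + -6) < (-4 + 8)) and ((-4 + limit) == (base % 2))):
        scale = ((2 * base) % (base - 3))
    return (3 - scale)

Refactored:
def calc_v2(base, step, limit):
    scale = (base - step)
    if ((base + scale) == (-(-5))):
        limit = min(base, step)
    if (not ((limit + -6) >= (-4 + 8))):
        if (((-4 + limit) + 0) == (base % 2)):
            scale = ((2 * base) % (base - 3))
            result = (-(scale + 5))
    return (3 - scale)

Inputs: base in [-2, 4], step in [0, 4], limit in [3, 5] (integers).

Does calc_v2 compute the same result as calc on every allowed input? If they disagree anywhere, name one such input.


These are not equivalent — on base=4, step=3, limit=3 the outputs split (3 vs 2).
calc: scale = 1; ((base + scale) == (-(-5))) -> true; limit = 4; (((limit + -6) < (-4 + 8)) and ((-4 + limit) == (base % 2))) -> true; scale = 0; return 3
calc_v2: scale = 1; ((base + scale) == (-(-5))) -> true; limit = 3; (not ((limit + -6) >= (-4 + 8))) -> true; (((-4 + limit) + 0) == (base % 2)) -> false; return 2
verdict: not equivalent; witness: base=4, step=3, limit=3


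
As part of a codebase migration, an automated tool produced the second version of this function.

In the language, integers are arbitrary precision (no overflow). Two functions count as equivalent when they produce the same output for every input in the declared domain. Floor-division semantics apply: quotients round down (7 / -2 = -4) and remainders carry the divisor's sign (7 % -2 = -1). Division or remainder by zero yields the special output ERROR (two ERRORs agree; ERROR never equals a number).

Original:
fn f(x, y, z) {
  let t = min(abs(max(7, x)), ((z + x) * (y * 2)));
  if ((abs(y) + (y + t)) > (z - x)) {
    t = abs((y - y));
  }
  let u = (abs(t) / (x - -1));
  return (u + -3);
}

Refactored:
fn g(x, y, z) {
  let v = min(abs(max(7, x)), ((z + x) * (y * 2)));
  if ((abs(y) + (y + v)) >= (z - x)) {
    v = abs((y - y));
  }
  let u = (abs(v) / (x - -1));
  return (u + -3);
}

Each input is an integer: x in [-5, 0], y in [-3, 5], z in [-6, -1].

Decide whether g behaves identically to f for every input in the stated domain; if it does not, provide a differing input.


Take x=0, y=1, z=-2.
f: t = -4; ((abs(y) + (y + t)) > (z - x)) -> false; u = 4; return 1
g: v = -4; ((abs(y) + (y + v)) >= (z - x)) -> true; v = 0; u = 0; return -3
1 != -3, so the rewrite changes behavior.
verdict: not equivalent; witness: x=0, y=1, z=-2


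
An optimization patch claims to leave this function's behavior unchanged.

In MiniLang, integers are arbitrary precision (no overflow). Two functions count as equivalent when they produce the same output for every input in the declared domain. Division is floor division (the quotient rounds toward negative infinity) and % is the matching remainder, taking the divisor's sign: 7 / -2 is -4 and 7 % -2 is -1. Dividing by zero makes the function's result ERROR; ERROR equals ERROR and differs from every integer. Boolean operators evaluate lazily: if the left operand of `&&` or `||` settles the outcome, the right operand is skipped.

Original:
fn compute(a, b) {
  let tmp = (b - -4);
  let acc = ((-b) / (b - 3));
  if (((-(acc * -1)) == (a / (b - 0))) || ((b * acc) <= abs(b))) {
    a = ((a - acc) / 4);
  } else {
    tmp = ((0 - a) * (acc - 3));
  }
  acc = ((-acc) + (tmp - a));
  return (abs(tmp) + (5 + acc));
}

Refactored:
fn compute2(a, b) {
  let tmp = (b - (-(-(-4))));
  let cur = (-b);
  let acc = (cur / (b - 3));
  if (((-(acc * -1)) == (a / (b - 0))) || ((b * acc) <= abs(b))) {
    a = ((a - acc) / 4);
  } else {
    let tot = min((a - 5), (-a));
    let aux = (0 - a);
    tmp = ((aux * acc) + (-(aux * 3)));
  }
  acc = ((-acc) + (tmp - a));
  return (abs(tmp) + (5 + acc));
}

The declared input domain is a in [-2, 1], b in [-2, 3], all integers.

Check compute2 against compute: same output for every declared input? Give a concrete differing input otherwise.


Changes here: constant usage differs; and arithmetic usage differs; and statement counts differ; and local variable names differ; and min/max/abs usage differs; the full 24-point sweep finds no disagreement.
verdict: equivalent


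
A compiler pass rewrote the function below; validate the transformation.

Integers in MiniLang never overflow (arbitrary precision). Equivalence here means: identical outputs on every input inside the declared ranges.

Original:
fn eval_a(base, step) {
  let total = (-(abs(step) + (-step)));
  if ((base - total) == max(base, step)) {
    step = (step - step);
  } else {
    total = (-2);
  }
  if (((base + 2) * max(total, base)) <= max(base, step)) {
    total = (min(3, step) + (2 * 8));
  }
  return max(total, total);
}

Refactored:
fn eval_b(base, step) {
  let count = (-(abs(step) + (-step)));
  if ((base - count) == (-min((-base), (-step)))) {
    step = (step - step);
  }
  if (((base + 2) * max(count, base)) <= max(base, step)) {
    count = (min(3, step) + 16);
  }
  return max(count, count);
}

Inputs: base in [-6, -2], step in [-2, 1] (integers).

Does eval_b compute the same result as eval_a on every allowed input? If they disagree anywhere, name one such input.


There is a counterexample at base=-6, step=0: -2 on one side, 16 on the other.
eval_a: total = 0; ((base - total) == max(base, step)) -> false; total = -2; (((base + 2) * max(total, base)) <= max(base, step)) -> false; return -2
eval_b: count = 0; ((base - count) == (-min((-base), (-step)))) -> false; (((base + 2) * max(count, base)) <= max(base, step)) -> true; count = 16; return 16
verdict: not equivalent; witness: base=-6, step=0


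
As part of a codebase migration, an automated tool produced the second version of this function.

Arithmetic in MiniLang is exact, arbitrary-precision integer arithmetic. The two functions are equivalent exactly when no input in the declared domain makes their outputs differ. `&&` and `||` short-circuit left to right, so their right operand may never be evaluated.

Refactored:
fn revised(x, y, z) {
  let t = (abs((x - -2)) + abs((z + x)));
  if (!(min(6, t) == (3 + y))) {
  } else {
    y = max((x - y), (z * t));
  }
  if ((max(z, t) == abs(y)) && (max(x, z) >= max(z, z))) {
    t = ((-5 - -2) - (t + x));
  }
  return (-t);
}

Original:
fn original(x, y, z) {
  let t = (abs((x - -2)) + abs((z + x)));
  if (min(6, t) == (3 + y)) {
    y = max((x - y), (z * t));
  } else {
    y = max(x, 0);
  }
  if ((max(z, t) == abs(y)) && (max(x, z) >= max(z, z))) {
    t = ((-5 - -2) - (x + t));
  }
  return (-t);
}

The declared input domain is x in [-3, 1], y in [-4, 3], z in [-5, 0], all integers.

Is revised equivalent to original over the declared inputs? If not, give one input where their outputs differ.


Try x=-3, y=-4, z=0.
original: t = 4; (min(6, t) == (3 + y)) -> false; y = 0; ((max(z, t) == abs(y)) && (max(x, z) >= max(z, z))) -> false; return -4
revised: t = 4; (!(min(6, t) == (3 + y))) -> true; ((max(z, t) == abs(y)) && (max(x, z) >= max(z, z))) -> true; t = -4; return 4
-4 vs 4 — the two versions disagree here.
verdict: not equivalent; witness: x=-3, y=-4, z=0


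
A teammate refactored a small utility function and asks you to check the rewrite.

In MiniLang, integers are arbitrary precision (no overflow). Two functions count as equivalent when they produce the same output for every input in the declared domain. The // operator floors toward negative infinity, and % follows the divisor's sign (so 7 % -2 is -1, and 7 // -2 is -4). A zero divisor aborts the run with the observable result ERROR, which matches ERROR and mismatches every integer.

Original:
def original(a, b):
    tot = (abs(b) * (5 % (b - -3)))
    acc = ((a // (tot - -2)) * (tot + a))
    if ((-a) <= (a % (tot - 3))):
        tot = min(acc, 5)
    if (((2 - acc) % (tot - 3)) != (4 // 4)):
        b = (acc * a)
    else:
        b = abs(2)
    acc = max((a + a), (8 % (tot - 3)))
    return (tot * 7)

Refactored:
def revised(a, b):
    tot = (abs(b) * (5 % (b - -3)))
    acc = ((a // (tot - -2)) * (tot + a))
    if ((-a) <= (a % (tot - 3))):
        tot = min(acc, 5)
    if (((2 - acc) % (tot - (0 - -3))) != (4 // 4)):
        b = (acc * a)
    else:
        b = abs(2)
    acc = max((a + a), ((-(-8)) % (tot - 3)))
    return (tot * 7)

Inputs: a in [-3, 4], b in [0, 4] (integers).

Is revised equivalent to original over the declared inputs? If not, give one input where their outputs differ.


Changes here: constant usage differs, plus arithmetic usage differs; the full 40-point sweep finds no disagreement.
verdict: equivalent


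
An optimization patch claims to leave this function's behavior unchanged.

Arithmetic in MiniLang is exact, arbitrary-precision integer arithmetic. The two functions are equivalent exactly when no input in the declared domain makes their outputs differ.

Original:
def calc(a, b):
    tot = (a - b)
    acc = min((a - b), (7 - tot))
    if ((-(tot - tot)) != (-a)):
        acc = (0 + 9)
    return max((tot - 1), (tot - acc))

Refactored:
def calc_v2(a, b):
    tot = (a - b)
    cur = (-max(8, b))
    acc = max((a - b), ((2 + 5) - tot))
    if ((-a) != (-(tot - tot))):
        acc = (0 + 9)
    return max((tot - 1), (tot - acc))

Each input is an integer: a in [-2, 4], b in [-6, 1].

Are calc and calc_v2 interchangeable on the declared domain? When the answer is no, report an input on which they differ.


Not equivalent: a=0, b=0 separates them (0 vs -1).
calc: tot becomes 0; next acc becomes 0; next ((-(tot - tot)) != (-a)) evaluates to false; next final value 0
calc_v2: tot becomes 0; next cur becomes -8; next acc becomes 7; next ((-a) != (-(tot - tot))) evaluates to false; next final value -1
verdict: not equivalent; witness: a=0, b=0


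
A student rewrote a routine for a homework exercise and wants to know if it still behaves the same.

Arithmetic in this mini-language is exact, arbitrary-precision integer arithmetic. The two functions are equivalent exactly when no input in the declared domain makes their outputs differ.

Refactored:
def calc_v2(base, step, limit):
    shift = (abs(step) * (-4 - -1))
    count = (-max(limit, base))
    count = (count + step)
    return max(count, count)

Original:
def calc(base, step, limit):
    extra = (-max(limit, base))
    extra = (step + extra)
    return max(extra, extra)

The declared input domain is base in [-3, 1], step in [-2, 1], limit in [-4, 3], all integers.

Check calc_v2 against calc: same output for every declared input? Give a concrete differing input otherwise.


Equivalent — the differences include statement counts differ; also arithmetic usage differs; also min/max/abs usage differs; also constant usage differs; also local variable names differ, yet no declared input distinguishes the two.
As a probe, take base=-1, step=1, limit=-4: calc runs extra becomes 1; next extra becomes 2; next final value 2; calc_v2 runs shift becomes -3; next count becomes 1; next count becomes 2; next final value 2; both end at 2.
Every one of the 160 inputs gives matching results.
verdict: equivalent


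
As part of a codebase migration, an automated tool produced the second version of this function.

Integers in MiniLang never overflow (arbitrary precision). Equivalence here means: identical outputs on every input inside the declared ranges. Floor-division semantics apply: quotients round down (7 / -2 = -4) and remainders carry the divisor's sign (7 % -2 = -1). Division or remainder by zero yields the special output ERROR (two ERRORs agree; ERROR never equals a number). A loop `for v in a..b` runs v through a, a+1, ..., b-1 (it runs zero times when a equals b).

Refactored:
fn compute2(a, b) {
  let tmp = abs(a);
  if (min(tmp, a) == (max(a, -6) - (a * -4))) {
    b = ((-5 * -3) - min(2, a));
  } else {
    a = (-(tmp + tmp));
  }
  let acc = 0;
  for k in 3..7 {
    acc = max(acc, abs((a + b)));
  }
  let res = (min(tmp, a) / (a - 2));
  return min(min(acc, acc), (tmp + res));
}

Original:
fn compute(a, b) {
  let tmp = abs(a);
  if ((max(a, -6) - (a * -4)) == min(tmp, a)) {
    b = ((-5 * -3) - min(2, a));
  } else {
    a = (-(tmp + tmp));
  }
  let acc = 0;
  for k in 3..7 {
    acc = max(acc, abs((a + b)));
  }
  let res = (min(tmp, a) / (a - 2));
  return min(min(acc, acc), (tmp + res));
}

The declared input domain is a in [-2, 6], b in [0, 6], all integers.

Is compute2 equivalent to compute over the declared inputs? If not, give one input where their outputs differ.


The two are interchangeable: same computation, different form, and every declared input agrees.
As a probe, take a=3, b=3: compute runs tmp becomes 3; next ((max(a, -6) - (a * -4)) == min(tmp, a)) evaluates to false; next a becomes -6; next acc becomes 0; next at k=3:; next acc becomes 3; next at k=4:; next acc becomes 3; next at k=5:; next acc becomes 3; next at k=6:; next acc becomes 3; next res becomes 0; next final value 3; compute2 runs tmp becomes 3; next (min(tmp, a) == (max(a, -6) - (a * -4))) evaluates to false; next a becomes -6; next acc becomes 0; next at k=3:; next acc becomes 3; next at k=4:; next acc becomes 3; next at k=5:; next acc becomes 3; next at k=6:; next acc becomes 3; next res becomes 0; next final value 3; both end at 3.
Every one of the 63 inputs gives matching results.
verdict: equivalent


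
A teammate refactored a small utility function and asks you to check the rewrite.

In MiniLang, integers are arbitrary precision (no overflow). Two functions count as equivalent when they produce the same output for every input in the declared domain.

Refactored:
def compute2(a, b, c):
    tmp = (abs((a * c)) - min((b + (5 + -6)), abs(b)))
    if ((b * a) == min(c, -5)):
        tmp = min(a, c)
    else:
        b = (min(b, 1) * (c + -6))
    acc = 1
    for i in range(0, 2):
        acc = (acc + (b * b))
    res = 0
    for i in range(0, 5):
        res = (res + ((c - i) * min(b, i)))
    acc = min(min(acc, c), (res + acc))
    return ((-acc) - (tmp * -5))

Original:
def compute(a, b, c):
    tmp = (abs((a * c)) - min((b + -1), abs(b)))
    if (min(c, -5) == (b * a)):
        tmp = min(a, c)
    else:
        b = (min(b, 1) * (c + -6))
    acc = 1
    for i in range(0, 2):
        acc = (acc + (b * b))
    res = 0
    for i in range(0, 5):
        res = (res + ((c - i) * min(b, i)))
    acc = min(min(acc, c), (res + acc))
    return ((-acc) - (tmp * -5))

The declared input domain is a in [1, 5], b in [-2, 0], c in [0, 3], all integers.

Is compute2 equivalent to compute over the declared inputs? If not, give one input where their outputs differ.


Comparing the listings, the differences include: constant usage differs; arithmetic usage differs.
Spot check at a=2, b=0, c=1 — compute: tmp=3, then (min(c, -5) == (b * a)) is false, then b=0, then acc=1, then (i=0), then acc=1, then (i=1), then acc=1, then res=0, then (i=0), then res=0, then (i=1), then res=0, then (i=2), then res=0, then (i=3), then res=0, then (i=4), then res=0, then acc=1, then returns 14. compute2: tmp=3, then ((b * a) == min(c, -5)) is false, then b=0, then acc=1, then (i=0), then acc=1, then (i=1), then acc=1, then res=0, then (i=0), then res=0, then (i=1), then res=0, then (i=2), then res=0, then (i=3), then res=0, then (i=4), then res=0, then acc=1, then returns 14. Both give 14.
Every one of the 60 inputs gives matching results.
verdict: equivalent


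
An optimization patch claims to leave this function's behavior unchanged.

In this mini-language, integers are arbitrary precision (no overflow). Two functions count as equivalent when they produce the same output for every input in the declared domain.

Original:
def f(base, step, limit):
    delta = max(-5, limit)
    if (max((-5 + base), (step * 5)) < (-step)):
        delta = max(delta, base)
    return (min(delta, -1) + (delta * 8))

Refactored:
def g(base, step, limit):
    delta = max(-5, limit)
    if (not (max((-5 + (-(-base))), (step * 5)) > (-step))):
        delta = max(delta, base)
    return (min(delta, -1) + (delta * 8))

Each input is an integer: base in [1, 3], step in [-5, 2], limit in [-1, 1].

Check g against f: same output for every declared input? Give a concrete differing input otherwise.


The rewrite breaks on base=1, step=0, limit=-1, where the results are -9 and 7.
f: delta becomes -1; next (max((-5 + base), (step * 5)) < (-step)) evaluates to false; next final value -9
g: delta becomes -1; next (not (max((-5 + (-(-base))), (step * 5)) > (-step))) evaluates to true; next delta becomes 1; next final value 7
verdict: not equivalent; witness: base=1, step=0, limit=-1


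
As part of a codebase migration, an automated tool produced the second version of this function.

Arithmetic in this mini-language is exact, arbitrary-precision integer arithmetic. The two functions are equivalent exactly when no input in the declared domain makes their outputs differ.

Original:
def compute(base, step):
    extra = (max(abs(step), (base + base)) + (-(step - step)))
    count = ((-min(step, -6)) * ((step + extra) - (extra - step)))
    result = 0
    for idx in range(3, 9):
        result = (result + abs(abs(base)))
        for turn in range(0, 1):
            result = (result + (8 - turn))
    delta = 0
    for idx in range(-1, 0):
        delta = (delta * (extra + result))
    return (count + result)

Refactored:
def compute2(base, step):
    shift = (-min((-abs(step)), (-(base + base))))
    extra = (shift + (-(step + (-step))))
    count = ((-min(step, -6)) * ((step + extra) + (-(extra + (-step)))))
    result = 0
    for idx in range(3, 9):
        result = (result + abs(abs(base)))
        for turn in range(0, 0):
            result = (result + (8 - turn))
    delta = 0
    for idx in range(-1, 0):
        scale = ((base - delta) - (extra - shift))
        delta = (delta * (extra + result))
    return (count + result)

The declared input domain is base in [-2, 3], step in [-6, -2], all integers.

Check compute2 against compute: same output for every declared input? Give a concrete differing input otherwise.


There is a counterexample at base=-2, step=-6: -12 on one side, -60 on the other.
compute: extra = 6; count = -72; result = 0; [idx=3]; result = 2; [turn=0]; result = 10; [idx=4]; result = 12; [turn=0]; result = 20; [idx=5]; result = 22; [turn=0]; result = 30; [idx=6]; result = 32; [turn=0]; result = 40; [idx=7]; result = 42; [turn=0]; result = 50; [idx=8]; result = 52; [turn=0]; result = 60; delta = 0; [idx=-1]; delta = 0; return -12
compute2: shift = 6; extra = 6; count = -72; result = 0; [idx=3]; result = 2; the turn loop: no iterations; [idx=4]; result = 4; the turn loop: no iterations; [idx=5]; result = 6; the turn loop: no iterations; [idx=6]; result = 8; the turn loop: no iterations; [idx=7]; result = 10; the turn loop: no iterations; [idx=8]; result = 12; the turn loop: no iterations; delta = 0; [idx=-1]; scale = -2; delta = 0; return -60
verdict: not equivalent; witness: base=-2, step=-6


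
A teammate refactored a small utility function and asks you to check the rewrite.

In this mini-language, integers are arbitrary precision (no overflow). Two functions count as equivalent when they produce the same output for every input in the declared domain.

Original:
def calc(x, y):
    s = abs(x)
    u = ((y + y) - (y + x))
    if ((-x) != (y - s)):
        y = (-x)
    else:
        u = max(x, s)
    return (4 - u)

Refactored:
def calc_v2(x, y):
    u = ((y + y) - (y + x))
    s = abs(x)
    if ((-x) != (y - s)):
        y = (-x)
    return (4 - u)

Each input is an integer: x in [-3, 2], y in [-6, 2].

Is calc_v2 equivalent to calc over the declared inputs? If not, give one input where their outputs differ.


The rewrite breaks on x=-1, y=2, where the results are 3 and 1.
calc: s = 1; u = 3; ((-x) != (y - s)) -> false; u = 1; return 3
calc_v2: u = 3; s = 1; ((-x) != (y - s)) -> false; return 1
verdict: not equivalent; witness: x=-1, y=2


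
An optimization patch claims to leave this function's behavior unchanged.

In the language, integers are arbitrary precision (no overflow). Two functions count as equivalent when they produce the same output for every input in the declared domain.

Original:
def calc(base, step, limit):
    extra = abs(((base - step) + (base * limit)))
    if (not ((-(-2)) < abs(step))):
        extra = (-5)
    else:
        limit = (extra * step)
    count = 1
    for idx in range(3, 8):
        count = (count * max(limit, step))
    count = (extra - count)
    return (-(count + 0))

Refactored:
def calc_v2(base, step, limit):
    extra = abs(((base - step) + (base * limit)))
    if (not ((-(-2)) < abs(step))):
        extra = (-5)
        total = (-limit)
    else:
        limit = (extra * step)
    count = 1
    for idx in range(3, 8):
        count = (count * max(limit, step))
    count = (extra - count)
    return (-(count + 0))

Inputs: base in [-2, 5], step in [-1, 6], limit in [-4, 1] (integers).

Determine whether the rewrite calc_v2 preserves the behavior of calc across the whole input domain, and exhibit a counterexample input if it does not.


Changes here: local variable names differ, statement counts differ; the full 384-point sweep finds no disagreement.
verdict: equivalent


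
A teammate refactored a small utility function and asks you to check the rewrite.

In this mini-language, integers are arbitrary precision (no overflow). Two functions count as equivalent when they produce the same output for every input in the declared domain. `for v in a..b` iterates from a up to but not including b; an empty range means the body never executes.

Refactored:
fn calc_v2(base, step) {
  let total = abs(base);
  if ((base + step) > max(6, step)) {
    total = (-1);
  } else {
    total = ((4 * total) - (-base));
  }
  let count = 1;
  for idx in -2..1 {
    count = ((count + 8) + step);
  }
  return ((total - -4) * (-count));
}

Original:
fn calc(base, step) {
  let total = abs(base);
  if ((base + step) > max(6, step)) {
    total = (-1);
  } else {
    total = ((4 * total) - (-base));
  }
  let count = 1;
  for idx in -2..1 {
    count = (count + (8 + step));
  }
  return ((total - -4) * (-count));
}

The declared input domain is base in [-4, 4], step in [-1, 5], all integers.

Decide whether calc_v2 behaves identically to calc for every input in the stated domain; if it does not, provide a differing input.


The two are interchangeable: same computation, different form, and every declared input agrees.
As a probe, take base=-3, step=5: calc runs total=3, then ((base + step) > max(6, step)) is false, then total=9, then count=1, then (idx=-2), then count=14, then (idx=-1), then count=27, then (idx=0), then count=40, then returns -520; calc_v2 runs total=3, then ((base + step) > max(6, step)) is false, then total=9, then count=1, then (idx=-2), then count=14, then (idx=-1), then count=27, then (idx=0), then count=40, then returns -520; both end at -520.
Sweeping the whole domain (63 inputs) finds no disagreement.
verdict: equivalent


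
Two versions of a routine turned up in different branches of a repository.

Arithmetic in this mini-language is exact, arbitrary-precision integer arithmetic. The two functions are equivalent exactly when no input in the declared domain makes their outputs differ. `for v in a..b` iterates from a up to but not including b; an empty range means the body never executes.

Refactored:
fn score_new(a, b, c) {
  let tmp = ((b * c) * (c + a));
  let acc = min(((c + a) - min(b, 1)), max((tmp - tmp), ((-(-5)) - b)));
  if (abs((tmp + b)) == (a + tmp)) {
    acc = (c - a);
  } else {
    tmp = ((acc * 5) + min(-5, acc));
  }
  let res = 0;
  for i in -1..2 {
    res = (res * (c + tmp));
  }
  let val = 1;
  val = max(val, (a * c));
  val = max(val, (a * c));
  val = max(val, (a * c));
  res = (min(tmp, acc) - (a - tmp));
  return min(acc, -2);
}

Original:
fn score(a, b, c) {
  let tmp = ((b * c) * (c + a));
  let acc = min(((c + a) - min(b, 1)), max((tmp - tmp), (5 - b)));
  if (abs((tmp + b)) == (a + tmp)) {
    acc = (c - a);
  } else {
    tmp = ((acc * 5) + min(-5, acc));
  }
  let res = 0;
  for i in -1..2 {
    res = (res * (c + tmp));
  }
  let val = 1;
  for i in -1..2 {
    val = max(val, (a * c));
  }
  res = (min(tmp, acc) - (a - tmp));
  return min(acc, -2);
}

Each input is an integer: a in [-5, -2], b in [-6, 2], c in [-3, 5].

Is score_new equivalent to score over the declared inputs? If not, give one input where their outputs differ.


Comparing the listings, the differences include: statement counts differ, and min/max/abs usage differs, and loop structure differs, and arithmetic usage differs.
Spot check at a=-5, b=2, c=3 — score: tmp becomes -12; next acc becomes -3; next (abs((tmp + b)) == (a + tmp)) evaluates to false; next tmp becomes -20; next res becomes 0; next at i=-1:; next res becomes 0; next at i=0:; next res becomes 0; next at i=1:; next res becomes 0; next val becomes 1; next at i=-1:; next val becomes 1; next at i=0:; next val becomes 1; next at i=1:; next val becomes 1; next res becomes -35; next final value -3. score_new: tmp becomes -12; next acc becomes -3; next (abs((tmp + b)) == (a + tmp)) evaluates to false; next tmp becomes -20; next res becomes 0; next at i=-1:; next res becomes 0; next at i=0:; next res becomes 0; next at i=1:; next res becomes 0; next val becomes 1; next val becomes 1; next val becomes 1; next val becomes 1; next res becomes -35; next final value -3. Both give -3.
Every one of the 324 inputs gives matching results.
verdict: equivalent


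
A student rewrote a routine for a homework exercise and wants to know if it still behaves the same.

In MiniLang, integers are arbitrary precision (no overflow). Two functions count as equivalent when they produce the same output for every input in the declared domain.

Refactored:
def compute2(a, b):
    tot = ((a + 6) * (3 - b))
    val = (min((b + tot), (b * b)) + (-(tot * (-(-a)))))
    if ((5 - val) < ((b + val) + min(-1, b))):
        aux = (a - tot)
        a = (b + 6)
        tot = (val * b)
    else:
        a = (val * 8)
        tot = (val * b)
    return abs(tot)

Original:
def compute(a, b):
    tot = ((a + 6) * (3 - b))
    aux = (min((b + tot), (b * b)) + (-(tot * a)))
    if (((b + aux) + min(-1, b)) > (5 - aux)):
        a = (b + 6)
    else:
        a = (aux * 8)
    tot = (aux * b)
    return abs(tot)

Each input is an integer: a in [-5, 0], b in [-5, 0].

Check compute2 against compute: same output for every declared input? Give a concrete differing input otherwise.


The two versions differ — the changes include statement counts differ; local variable names differ; arithmetic usage differs; comparison usage differs.
Spot check at a=-5, b=-1 — compute: tot becomes 4; next aux becomes 21; next (((b + aux) + min(-1, b)) > (5 - aux)) evaluates to true; next a becomes 5; next tot becomes -21; next final value 21. compute2: tot becomes 4; next val becomes 21; next ((5 - val) < ((b + val) + min(-1, b))) evaluates to true; next aux becomes -9; next a becomes 5; next tot becomes -21; next final value 21. Both give 21.
An exhaustive pass over the 36 declared inputs shows identical outputs.
verdict: equivalent


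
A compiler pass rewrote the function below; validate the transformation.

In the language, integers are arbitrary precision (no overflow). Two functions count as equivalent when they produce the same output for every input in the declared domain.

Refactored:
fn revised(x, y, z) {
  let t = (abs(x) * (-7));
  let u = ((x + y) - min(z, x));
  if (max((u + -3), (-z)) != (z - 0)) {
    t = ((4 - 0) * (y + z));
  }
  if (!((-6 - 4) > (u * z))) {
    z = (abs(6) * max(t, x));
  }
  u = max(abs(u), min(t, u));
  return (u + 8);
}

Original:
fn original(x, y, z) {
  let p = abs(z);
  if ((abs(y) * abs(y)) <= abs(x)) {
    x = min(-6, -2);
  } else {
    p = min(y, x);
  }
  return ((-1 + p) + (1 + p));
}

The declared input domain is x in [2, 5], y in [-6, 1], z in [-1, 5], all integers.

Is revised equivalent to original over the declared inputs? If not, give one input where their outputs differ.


These are not equivalent — on x=2, y=-6, z=-1 the outputs split (-12 vs 11).
original: p = 1; ((abs(y) * abs(y)) <= abs(x)) -> false; p = -6; return -12
revised: t = -14; u = -3; (max((u + -3), (-z)) != (z - 0)) -> true; t = -28; (!((-6 - 4) > (u * z))) -> true; z = 12; u = 3; return 11
verdict: not equivalent; witness: x=2, y=-6, z=-1


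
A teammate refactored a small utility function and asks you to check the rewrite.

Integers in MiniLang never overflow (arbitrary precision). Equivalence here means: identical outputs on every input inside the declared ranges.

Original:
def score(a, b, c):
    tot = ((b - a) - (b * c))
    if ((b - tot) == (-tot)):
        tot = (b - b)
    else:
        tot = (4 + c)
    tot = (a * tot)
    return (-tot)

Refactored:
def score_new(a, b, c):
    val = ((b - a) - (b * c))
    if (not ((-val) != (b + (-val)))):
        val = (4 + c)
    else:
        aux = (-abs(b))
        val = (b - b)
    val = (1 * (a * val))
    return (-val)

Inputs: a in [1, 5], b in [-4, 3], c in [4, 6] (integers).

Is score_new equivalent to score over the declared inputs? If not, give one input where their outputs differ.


On input a=1, b=-4, c=4, score returns -8 while score_new returns 0.
verdict: not equivalent; witness: a=1, b=-4, c=4


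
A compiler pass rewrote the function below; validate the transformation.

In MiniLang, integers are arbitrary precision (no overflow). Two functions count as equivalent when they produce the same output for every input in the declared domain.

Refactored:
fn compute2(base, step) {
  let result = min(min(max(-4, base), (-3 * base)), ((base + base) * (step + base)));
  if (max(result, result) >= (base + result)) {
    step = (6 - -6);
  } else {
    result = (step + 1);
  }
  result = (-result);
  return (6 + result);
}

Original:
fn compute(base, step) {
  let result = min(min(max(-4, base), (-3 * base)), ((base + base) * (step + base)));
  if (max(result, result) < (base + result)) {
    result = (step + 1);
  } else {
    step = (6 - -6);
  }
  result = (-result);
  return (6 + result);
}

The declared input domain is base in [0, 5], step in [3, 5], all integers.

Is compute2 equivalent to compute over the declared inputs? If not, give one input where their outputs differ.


Behavior is preserved: although comparison usage differs, the outputs never diverge.
Spot check at base=4, step=5 — compute: result := -12 | (max(result, result) < (base + result)): true | result := 6 | result := -6 | result 0. compute2: result := -12 | (max(result, result) >= (base + result)): false | result := 6 | result := -6 | result 0. Both give 0.
Every one of the 18 inputs gives matching results.
verdict: equivalent


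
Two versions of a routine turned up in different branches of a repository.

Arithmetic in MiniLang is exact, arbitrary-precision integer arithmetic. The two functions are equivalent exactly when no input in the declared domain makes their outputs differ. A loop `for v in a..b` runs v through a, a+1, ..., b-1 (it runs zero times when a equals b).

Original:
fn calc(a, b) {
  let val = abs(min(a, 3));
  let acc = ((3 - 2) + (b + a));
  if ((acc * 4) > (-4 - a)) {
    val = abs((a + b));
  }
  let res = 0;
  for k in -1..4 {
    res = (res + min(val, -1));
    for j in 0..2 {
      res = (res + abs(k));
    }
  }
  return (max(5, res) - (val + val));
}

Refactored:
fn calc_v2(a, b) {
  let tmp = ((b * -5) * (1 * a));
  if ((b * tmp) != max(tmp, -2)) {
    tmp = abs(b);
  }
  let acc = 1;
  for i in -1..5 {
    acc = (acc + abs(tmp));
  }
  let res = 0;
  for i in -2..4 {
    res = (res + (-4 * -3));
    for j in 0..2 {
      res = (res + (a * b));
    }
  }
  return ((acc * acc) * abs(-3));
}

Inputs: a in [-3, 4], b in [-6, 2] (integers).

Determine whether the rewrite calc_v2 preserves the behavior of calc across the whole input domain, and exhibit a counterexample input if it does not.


Take a=-3, b=-6.
calc: val := 3 | acc := -8 | ((acc * 4) > (-4 - a)): false | res := 0 | iter k=-1: | res := -1 | iter j=0: | res := 0 | iter j=1: | res := 1 | iter k=0: | res := 0 | iter j=0: | res := 0 | iter j=1: | res := 0 | iter k=1: | res := -1 | iter j=0: | res := 0 | iter j=1: | res := 1 | iter k=2: | res := 0 | iter j=0: | res := 2 | iter j=1: | res := 4 | iter k=3: | res := 3 | iter j=0: | res := 6 | iter j=1: | res := 9 | result 3
calc_v2: tmp := -90 | ((b * tmp) != max(tmp, -2)): true | tmp := 6 | acc := 1 | iter i=-1: | acc := 7 | iter i=0: | acc := 13 | iter i=1: | acc := 19 | iter i=2: | acc := 25 | iter i=3: | acc := 31 | iter i=4: | acc := 37 | res := 0 | iter i=-2: | res := 12 | iter j=0: | res := 30 | iter j=1: | res := 48 | iter i=-1: | res := 60 | iter j=0: | res := 78 | iter j=1: | res := 96 | iter i=0: | res := 108 | iter j=0: | res := 126 | iter j=1: | res := 144 | iter i=1: | res := 156 | iter j=0: | res := 174 | iter j=1: | res := 192 | iter i=2: | res := 204 | iter j=0: | res := 222 | iter j=1: | res := 240 | iter i=3: | res := 252 | iter j=0: | res := 270 | iter j=1: | res := 288 | result 4107
3 and 4107 differ, so these are not the same function on this domain.
verdict: not equivalent; witness: a=-3, b=-6


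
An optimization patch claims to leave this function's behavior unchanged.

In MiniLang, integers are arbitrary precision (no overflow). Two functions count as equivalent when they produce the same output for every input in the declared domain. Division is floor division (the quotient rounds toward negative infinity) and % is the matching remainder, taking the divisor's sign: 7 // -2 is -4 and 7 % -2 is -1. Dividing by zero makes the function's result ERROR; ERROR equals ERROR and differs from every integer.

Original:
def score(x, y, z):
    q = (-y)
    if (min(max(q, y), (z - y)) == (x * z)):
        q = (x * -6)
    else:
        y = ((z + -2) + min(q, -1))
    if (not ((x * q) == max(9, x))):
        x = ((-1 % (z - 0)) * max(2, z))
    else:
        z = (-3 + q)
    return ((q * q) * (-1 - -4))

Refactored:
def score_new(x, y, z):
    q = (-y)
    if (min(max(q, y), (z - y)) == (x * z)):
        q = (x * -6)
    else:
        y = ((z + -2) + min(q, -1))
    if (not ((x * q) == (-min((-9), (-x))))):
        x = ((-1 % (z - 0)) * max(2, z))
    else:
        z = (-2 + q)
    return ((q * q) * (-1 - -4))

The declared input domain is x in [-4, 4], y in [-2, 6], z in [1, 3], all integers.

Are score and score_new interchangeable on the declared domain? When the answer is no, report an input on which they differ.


The edit looks behavioral (`-3` became `-2`), but over these ranges it never changes the outcome.
Spot check at x=-1, y=2, z=3 — score: q := -2 | (min(max(q, y), (z - y)) == (x * z)): false | y := -1 | (not ((x * q) == max(9, x))): true | x := 6 | result 12. score_new: q := -2 | (min(max(q, y), (z - y)) == (x * z)): false | y := -1 | (not ((x * q) == (-min((-9), (-x))))): true | x := 6 | result 12. Both give 12.
Checked all 243 inputs in the declared domain: the outputs agree on every one.
verdict: equivalent


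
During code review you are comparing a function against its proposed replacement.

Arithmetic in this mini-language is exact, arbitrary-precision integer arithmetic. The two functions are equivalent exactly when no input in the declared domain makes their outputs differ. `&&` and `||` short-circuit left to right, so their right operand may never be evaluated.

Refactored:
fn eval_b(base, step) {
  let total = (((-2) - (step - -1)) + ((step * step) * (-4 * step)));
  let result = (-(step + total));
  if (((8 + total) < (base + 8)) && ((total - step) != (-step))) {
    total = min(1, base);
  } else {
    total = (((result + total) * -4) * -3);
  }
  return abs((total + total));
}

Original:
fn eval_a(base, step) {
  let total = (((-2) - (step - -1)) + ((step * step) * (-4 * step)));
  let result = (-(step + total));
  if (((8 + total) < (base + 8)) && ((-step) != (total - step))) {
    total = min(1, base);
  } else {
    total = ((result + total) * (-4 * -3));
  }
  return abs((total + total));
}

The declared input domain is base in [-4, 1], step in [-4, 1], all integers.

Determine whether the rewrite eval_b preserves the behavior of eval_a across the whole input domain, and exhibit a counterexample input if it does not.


Changes here: same computation, different form; the full 36-point sweep finds no disagreement.
verdict: equivalent


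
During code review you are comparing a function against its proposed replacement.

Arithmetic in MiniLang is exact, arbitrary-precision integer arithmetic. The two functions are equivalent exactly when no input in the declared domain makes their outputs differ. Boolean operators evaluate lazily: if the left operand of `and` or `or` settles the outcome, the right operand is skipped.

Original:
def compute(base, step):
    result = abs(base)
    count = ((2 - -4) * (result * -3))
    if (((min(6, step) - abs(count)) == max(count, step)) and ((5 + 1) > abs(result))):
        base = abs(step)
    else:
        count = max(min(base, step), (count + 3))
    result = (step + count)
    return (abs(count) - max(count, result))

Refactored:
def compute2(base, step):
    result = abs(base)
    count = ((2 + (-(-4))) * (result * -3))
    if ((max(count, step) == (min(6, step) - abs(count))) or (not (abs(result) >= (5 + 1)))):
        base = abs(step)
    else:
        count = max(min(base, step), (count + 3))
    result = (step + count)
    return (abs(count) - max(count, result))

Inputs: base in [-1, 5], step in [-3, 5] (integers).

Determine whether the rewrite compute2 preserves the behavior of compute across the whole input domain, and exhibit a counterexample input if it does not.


base=-1, step=-3 yields 6 from compute but 36 from compute2.
verdict: not equivalent; witness: base=-1, step=-3


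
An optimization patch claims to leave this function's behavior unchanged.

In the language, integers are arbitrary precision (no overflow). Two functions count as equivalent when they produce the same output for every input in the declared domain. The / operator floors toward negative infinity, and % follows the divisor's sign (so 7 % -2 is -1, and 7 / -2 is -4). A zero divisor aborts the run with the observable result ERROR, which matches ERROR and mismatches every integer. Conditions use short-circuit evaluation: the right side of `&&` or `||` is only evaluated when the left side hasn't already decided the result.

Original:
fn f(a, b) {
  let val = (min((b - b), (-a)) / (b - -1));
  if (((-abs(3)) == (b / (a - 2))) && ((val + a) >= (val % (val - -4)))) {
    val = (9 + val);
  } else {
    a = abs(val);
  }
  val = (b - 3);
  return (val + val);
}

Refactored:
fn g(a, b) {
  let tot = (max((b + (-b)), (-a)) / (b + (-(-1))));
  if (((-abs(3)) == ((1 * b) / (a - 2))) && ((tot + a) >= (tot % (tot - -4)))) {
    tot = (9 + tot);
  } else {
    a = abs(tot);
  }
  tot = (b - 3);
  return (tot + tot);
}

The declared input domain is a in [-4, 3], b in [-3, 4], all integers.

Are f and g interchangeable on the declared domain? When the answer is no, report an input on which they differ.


Equivalent. One difference looks behavioral, but it never changes the outcome for any declared input.
An exhaustive pass over the 64 declared inputs shows identical outputs.
Tracing a=3, b=-2: f: val := 3 | (((-abs(3)) == (b / (a - 2))) && ((val + a) >= (val % (val - -4)))): false | a := 3 | val := -5 | result -10 | g: tot := 0 | (((-abs(3)) == ((1 * b) / (a - 2))) && ((tot + a) >= (tot % (tot - -4)))): false | a := 0 | tot := -5 | result -10 — matching result -10.
verdict: equivalent
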